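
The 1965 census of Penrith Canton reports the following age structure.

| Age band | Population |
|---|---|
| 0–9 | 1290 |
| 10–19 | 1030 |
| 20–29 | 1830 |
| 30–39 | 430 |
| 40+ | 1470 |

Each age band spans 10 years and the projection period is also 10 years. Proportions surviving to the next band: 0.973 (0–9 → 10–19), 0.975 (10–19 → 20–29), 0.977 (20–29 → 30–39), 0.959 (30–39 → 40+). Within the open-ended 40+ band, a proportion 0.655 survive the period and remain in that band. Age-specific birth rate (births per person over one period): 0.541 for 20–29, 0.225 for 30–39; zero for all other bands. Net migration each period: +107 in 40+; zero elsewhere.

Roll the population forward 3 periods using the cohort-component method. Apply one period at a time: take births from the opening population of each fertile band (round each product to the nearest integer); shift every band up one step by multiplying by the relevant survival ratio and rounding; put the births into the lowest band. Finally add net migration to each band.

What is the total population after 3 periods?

Let band 1 be 0–9 through band 5 = 40+.
[period 1]
Births: 1830 × 0.541 = 990, 430 × 0.225 = 97 ⇒ total 1087
Band 2: 1290 × 0.973 = 1255
Band 3: 1030 × 0.975 = 1004
Band 4: 1830 × 0.977 = 1788
Band 5: 430 × 0.959 + 1470 × 0.655 = 412 + 963 = 1375
Net migration: Band 5 + 107 → 1482
Population now: 0–9=1087, 10–19=1255, 20–29=1004, 30–39=1788, 40+=1482
[period 2]
Births: 1004 × 0.541 = 543, 1788 × 0.225 = 402 ⇒ total 945
Band 2: 1087 × 0.973 = 1058
Band 3: 1255 × 0.975 = 1224
Band 4: 1004 × 0.977 = 981
Band 5: 1788 × 0.959 + 1482 × 0.655 = 1715 + 971 = 2686
Net migration: Band 5 + 107 → 2793
Population now: 0–9=945, 10–19=1058, 20–29=1224, 30–39=981, 40+=2793
[period 3]
Births: 1224 × 0.541 = 662, 981 × 0.225 = 221 ⇒ total 883
Band 2: 945 × 0.973 = 919
Band 3: 1058 × 0.975 = 1032
Band 4: 1224 × 0.977 = 1196
Band 5: 981 × 0.959 + 2793 × 0.655 = 941 + 1829 = 2770
Net migration: Band 5 + 107 → 2877
Population now: 0–9=883, 10–19=919, 20–29=1032, 30–39=1196, 40+=2877
Total after period 3: 883 + 919 + 1032 + 1196 + 2877 = 6907

6907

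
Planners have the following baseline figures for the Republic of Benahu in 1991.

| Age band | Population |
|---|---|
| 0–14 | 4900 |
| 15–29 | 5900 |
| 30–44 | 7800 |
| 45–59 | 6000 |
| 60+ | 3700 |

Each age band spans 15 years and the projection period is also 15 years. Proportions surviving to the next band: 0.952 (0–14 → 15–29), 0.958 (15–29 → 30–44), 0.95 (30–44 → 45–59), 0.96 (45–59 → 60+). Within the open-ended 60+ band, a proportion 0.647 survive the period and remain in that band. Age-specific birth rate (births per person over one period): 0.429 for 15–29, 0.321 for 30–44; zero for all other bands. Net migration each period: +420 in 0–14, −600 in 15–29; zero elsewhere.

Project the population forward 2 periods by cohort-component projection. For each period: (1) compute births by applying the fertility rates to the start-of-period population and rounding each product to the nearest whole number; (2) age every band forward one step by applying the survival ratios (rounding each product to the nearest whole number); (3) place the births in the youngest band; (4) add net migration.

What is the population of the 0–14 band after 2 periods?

Let band 1 be 0–14 through band 5 = 60+.
Period 1.
Births: 5900 × 0.429 = 2531  |  7800 × 0.321 = 2504 ⇒ total 5035
Band 2: 4900 × 0.952 = 4665
Band 3: 5900 × 0.958 = 5652
Band 4: 7800 × 0.95 = 7410
Band 5: 6000 × 0.96 + 3700 × 0.647 = 5760 + 2394 = 8154
Net migration: Band 1 + 420 → 5455; Band 2 − 600 → 4065
Population now: 0–14=5455, 15–29=4065, 30–44=5652, 45–59=7410, 60+=8154
Period 2.
Births: 4065 × 0.429 = 1744  |  5652 × 0.321 = 1814 ⇒ total 3558
Band 2: 5455 × 0.952 = 5193
Band 3: 4065 × 0.958 = 3894
Band 4: 5652 × 0.95 = 5369
Band 5: 7410 × 0.96 + 8154 × 0.647 = 7114 + 5276 = 12390
Net migration: Band 1 + 420 → 3978; Band 2 − 600 → 4593
Population now: 0–14=3978, 15–29=4593, 30–44=3894, 45–59=5369, 60+=12390

3978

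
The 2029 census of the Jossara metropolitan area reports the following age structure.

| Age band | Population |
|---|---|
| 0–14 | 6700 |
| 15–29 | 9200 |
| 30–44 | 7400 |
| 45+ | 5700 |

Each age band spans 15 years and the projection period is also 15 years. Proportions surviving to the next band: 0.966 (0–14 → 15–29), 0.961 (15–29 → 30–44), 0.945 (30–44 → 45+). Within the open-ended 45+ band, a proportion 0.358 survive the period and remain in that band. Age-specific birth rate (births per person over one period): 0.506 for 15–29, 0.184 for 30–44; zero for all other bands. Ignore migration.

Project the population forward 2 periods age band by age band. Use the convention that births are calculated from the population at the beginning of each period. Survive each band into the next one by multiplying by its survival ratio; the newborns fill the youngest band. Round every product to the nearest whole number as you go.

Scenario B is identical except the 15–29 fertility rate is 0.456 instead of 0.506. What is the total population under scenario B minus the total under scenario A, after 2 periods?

Call the bands 1 to 4, youngest first.
After projecting period 1:
Births: 9200 × 0.506 = 4655 ; 7400 × 0.184 = 1362 → 6017
Band 2: 6700 × 0.966 = 6472
Band 3: 9200 × 0.961 = 8841
Band 4: 7400 × 0.945 + 5700 × 0.358 = 6993 + 2041 = 9034
End of period: [6017, 6472, 8841, 9034]
After projecting period 2:
Births: 6472 × 0.506 = 3275 ; 8841 × 0.184 = 1627 → 4902
Band 2: 6017 × 0.966 = 5812
Band 3: 6472 × 0.961 = 6220
Band 4: 8841 × 0.945 + 9034 × 0.358 = 8355 + 3234 = 11589
End of period: [4902, 5812, 6220, 11589]
Scenario A total after 2 periods: 28523
Scenario B projection —
After projecting period 1:
Births: 9200 × 0.456 = 4195 ; 7400 × 0.184 = 1362 → 5557
Band 2: 6700 × 0.966 = 6472
Band 3: 9200 × 0.961 = 8841
Band 4: 7400 × 0.945 + 5700 × 0.358 = 6993 + 2041 = 9034
End of period: [5557, 6472, 8841, 9034]
After projecting period 2:
Births: 6472 × 0.456 = 2951 ; 8841 × 0.184 = 1627 → 4578
Band 2: 5557 × 0.966 = 5368
Band 3: 6472 × 0.961 = 6220
Band 4: 8841 × 0.945 + 9034 × 0.358 = 8355 + 3234 = 11589
End of period: [4578, 5368, 6220, 11589]
Scenario B total after 2 periods: 27755
Difference B − A = 27755 − 28523 = -768

-768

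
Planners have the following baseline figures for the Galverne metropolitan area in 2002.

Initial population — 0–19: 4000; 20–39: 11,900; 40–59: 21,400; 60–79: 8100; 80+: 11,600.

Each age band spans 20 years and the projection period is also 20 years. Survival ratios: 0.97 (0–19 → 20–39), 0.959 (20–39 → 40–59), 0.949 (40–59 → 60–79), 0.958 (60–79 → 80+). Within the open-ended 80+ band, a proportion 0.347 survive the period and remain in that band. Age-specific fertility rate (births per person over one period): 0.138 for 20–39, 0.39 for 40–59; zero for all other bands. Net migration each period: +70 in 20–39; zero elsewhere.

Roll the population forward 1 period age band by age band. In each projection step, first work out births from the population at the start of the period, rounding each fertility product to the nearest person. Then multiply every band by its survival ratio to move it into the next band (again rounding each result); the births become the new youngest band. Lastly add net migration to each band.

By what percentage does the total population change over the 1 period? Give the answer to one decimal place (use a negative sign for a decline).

0.8

Period 1.
Births: 11900 × 0.138 = 1642, 21400 × 0.39 = 8346 → total 9988
20–39: 4000 × 0.97 = 3880
40–59: 11900 × 0.959 = 11412
60–79: 21400 × 0.949 = 20309
80+: 8100 × 0.958 + 11600 × 0.347 = 7760 + 4025 = 11785
Net migration: 20–39 + 70 → 3950
Giving 9988 / 3950 / 11412 / 20309 / 11785.
Total: 57000 → 57444; change = 444; percentage change = 0.8%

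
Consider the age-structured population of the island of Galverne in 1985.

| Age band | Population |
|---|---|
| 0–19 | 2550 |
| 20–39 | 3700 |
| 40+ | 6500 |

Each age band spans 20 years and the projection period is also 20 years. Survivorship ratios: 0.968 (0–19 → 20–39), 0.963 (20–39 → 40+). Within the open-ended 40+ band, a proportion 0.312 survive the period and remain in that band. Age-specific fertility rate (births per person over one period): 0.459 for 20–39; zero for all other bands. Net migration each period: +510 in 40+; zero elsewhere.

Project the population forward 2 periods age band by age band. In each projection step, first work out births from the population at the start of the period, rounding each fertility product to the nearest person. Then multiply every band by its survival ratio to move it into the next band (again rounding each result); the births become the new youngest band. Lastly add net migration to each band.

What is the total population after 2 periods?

— Period 1 —
Births: 3700 * 0.459 = 1698
20–39: 2550 * 0.968 = 2468
40+: 3700 * 0.963 + 6500 * 0.312 = 3563 + 2028 = 5591
Net migration: 40+ + 510 → 6101
Population now: 0–19=1698, 20–39=2468, 40+=6101
— Period 2 —
Births: 2468 * 0.459 = 1133
20–39: 1698 * 0.968 = 1644
40+: 2468 * 0.963 + 6101 * 0.312 = 2377 + 1904 = 4281
Net migration: 40+ + 510 → 4791
Population now: 0–19=1133, 20–39=1644, 40+=4791
Total after period 2: 1133 + 1644 + 4791 = 7568

7568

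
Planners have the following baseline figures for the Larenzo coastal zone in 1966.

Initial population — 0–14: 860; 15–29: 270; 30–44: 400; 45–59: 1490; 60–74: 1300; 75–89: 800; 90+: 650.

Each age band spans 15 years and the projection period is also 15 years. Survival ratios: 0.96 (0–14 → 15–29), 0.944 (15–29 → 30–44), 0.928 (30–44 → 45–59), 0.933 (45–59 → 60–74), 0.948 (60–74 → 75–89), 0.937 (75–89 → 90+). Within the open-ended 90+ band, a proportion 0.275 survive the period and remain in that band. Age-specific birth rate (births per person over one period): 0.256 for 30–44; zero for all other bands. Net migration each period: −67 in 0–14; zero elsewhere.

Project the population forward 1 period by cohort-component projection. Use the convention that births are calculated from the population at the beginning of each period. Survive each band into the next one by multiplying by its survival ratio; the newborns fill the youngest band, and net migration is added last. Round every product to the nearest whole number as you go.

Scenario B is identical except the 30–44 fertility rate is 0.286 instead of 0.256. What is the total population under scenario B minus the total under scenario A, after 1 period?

Period 1:
Births: 400 × 0.256 = 102
15–29: 860 × 0.96 = 826
30–44: 270 × 0.944 = 255
45–59: 400 × 0.928 = 371
60–74: 1490 × 0.933 = 1390
75–89: 1300 × 0.948 = 1232
90+: 800 × 0.937 + 650 × 0.275 = 750 + 179 = 929
Net migration: 0–14 − 67 → 35
Population now: 0–14=35, 15–29=826, 30–44=255, 45–59=371, 60–74=1390, 75–89=1232, 90+=929
Scenario A total after 1 period: 5038
Scenario B projection —
Period 1:
Births: 400 × 0.286 = 114
15–29: 860 × 0.96 = 826
30–44: 270 × 0.944 = 255
45–59: 400 × 0.928 = 371
60–74: 1490 × 0.933 = 1390
75–89: 1300 × 0.948 = 1232
90+: 800 × 0.937 + 650 × 0.275 = 750 + 179 = 929
Net migration: 0–14 − 67 → 47
Population now: 0–14=47, 15–29=826, 30–44=255, 45–59=371, 60–74=1390, 75–89=1232, 90+=929
Scenario B total after 1 period: 5050
Difference B − A = 5050 − 5038 = 12

12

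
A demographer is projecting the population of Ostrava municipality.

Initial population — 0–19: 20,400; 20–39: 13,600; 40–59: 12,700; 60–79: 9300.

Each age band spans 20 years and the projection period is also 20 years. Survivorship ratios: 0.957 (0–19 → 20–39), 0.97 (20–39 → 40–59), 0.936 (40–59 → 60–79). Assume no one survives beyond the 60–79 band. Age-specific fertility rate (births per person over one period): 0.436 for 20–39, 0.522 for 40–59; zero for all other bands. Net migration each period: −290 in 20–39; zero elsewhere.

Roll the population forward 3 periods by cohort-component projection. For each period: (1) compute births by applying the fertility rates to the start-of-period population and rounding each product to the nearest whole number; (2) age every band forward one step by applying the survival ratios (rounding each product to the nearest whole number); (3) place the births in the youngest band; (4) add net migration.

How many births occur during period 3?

14852

Period 1:
Births: 13600 × 0.436 = 5930  |  12700 × 0.522 = 6629 → 12559
20–39: 20400 × 0.957 = 19523
40–59: 13600 × 0.97 = 13192
60–79: 12700 × 0.936 = 11887
Net migration: 20–39 − 290 → 19233
→ [12559, 19233, 13192, 11887]
Period 2:
Births: 19233 × 0.436 = 8386  |  13192 × 0.522 = 6886 → 15272
20–39: 12559 × 0.957 = 12019
40–59: 19233 × 0.97 = 18656
60–79: 13192 × 0.936 = 12348
Net migration: 20–39 − 290 → 11729
→ [15272, 11729, 18656, 12348]
Period 3:
Births: 11729 × 0.436 = 5114  |  18656 × 0.522 = 9738 → 14852
20–39: 15272 × 0.957 = 14615
40–59: 11729 × 0.97 = 11377
60–79: 18656 × 0.936 = 17462
Net migration: 20–39 − 290 → 14325
→ [14852, 14325, 11377, 17462]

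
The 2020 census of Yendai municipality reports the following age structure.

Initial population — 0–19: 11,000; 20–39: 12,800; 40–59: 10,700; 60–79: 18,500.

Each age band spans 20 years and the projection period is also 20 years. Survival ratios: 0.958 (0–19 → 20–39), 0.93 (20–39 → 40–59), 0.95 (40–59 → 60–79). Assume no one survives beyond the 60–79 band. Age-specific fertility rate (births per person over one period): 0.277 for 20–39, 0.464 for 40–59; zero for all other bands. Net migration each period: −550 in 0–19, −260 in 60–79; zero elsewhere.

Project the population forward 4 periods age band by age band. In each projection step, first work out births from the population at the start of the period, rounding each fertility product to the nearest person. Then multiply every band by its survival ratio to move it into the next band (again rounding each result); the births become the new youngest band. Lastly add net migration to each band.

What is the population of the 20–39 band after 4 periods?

[period 1]
Births: 12800 × 0.277 = 3546  |  10700 × 0.464 = 4965 — total 8511
20–39: 11000 × 0.958 = 10538
40–59: 12800 × 0.93 = 11904
60–79: 10700 × 0.95 = 10165
Net migration: 0–19 − 550 → 7961; 60–79 − 260 → 9905
Population now: 0–19=7961, 20–39=10538, 40–59=11904, 60–79=9905
[period 2]
Births: 10538 × 0.277 = 2919  |  11904 × 0.464 = 5523 — total 8442
20–39: 7961 × 0.958 = 7627
40–59: 10538 × 0.93 = 9800
60–79: 11904 × 0.95 = 11309
Net migration: 0–19 − 550 → 7892; 60–79 − 260 → 11049
Population now: 0–19=7892, 20–39=7627, 40–59=9800, 60–79=11049
[period 3]
Births: 7627 × 0.277 = 2113  |  9800 × 0.464 = 4547 — total 6660
20–39: 7892 × 0.958 = 7561
40–59: 7627 × 0.93 = 7093
60–79: 9800 × 0.95 = 9310
Net migration: 0–19 − 550 → 6110; 60–79 − 260 → 9050
Population now: 0–19=6110, 20–39=7561, 40–59=7093, 60–79=9050
[period 4]
Births: 7561 × 0.277 = 2094  |  7093 × 0.464 = 3291 — total 5385
20–39: 6110 × 0.958 = 5853
40–59: 7561 × 0.93 = 7032
60–79: 7093 × 0.95 = 6738
Net migration: 0–19 − 550 → 4835; 60–79 − 260 → 6478
Population now: 0–19=4835, 20–39=5853, 40–59=7032, 60–79=6478

5853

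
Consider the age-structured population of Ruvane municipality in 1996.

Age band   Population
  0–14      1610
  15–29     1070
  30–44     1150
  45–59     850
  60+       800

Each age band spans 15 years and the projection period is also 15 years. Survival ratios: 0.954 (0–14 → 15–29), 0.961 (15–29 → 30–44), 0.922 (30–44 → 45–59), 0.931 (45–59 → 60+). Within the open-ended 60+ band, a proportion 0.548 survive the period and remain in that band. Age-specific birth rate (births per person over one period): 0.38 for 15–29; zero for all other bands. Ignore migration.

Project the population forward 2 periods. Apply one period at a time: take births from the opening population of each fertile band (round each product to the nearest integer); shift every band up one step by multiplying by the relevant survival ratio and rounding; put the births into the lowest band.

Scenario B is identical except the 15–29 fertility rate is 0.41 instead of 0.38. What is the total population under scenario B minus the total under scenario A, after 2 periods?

— Period 1 —
Births: 1070 × 0.38 = 407
15–29: 1610 × 0.954 = 1536
30–44: 1070 × 0.961 = 1028
45–59: 1150 × 0.922 = 1060
60+: 850 × 0.931 + 800 × 0.548 = 791 + 438 = 1229
Giving 407 / 1536 / 1028 / 1060 / 1229.
— Period 2 —
Births: 1536 × 0.38 = 584
15–29: 407 × 0.954 = 388
30–44: 1536 × 0.961 = 1476
45–59: 1028 × 0.922 = 948
60+: 1060 × 0.931 + 1229 × 0.548 = 987 + 673 = 1660
Giving 584 / 388 / 1476 / 948 / 1660.
Scenario A total after 2 periods: 5056
Scenario B projection —
— Period 1 —
Births: 1070 × 0.41 = 439
15–29: 1610 × 0.954 = 1536
30–44: 1070 × 0.961 = 1028
45–59: 1150 × 0.922 = 1060
60+: 850 × 0.931 + 800 × 0.548 = 791 + 438 = 1229
Giving 439 / 1536 / 1028 / 1060 / 1229.
— Period 2 —
Births: 1536 × 0.41 = 630
15–29: 439 × 0.954 = 419
30–44: 1536 × 0.961 = 1476
45–59: 1028 × 0.922 = 948
60+: 1060 × 0.931 + 1229 × 0.548 = 987 + 673 = 1660
Giving 630 / 419 / 1476 / 948 / 1660.
Scenario B total after 2 periods: 5133
Difference B − A = 5133 − 5056 = 77

77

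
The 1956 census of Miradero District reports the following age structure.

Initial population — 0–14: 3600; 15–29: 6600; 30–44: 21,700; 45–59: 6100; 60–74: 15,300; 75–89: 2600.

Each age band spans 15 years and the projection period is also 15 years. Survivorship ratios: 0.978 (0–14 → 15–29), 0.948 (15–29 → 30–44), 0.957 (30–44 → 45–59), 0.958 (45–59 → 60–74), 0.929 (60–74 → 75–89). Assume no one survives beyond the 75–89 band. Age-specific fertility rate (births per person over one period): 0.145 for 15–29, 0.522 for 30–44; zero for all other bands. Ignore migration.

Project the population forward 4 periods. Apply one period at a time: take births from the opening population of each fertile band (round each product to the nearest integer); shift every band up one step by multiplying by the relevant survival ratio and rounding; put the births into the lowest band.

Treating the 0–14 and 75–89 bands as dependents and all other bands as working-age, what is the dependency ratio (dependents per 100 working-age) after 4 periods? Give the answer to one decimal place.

56.6

Period 1.
Births: 6600 × 0.145 = 957  |  21700 × 0.522 = 11327 — total 12284
15–29: 3600 × 0.978 = 3521
30–44: 6600 × 0.948 = 6257
45–59: 21700 × 0.957 = 20767
60–74: 6100 × 0.958 = 5844
75–89: 15300 × 0.929 = 14214
Giving 12284 / 3521 / 6257 / 20767 / 5844 / 14214.
Period 2.
Births: 3521 × 0.145 = 511  |  6257 × 0.522 = 3266 — total 3777
15–29: 12284 × 0.978 = 12014
30–44: 3521 × 0.948 = 3338
45–59: 6257 × 0.957 = 5988
60–74: 20767 × 0.958 = 19895
75–89: 5844 × 0.929 = 5429
Giving 3777 / 12014 / 3338 / 5988 / 19895 / 5429.
Period 3.
Births: 12014 × 0.145 = 1742  |  3338 × 0.522 = 1742 — total 3484
15–29: 3777 × 0.978 = 3694
30–44: 12014 × 0.948 = 11389
45–59: 3338 × 0.957 = 3194
60–74: 5988 × 0.958 = 5737
75–89: 19895 × 0.929 = 18482
Giving 3484 / 3694 / 11389 / 3194 / 5737 / 18482.
Period 4.
Births: 3694 × 0.145 = 536  |  11389 × 0.522 = 5945 — total 6481
15–29: 3484 × 0.978 = 3407
30–44: 3694 × 0.948 = 3502
45–59: 11389 × 0.957 = 10899
60–74: 3194 × 0.958 = 3060
75–89: 5737 × 0.929 = 5330
Giving 6481 / 3407 / 3502 / 10899 / 3060 / 5330.
Dependents (band 0–14 + band 75–89) = 6481 + 5330 = 11811; working-age = 20868; ratio = 11811/20868 × 100 = 56.6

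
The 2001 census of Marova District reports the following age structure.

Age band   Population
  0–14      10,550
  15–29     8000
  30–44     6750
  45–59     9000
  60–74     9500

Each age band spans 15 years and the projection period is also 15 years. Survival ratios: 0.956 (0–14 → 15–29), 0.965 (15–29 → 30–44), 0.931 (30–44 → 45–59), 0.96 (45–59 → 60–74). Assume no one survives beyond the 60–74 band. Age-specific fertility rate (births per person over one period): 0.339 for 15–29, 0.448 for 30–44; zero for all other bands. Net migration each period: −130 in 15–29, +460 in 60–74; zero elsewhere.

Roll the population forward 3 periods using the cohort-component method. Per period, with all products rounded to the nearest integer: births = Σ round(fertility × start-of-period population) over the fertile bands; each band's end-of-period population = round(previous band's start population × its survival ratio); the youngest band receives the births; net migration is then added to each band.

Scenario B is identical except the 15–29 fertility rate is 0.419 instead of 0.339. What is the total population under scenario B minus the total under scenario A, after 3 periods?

2035

Let group 1 be 0–14 through group 5 = 60–74.
After projecting period 1:
Births: 8000 * 0.339 = 2712 ; 6750 * 0.448 = 3024 ⇒ total 5736
Group 2: 10550 * 0.956 = 10086
Group 3: 8000 * 0.965 = 7720
Group 4: 6750 * 0.931 = 6284
Group 5: 9000 * 0.96 = 8640
Net migration: Group 2 − 130 → 9956; Group 5 + 460 → 9100
Giving 5736 / 9956 / 7720 / 6284 / 9100.
After projecting period 2:
Births: 9956 * 0.339 = 3375 ; 7720 * 0.448 = 3459 ⇒ total 6834
Group 2: 5736 * 0.956 = 5484
Group 3: 9956 * 0.965 = 9608
Group 4: 7720 * 0.931 = 7187
Group 5: 6284 * 0.96 = 6033
Net migration: Group 2 − 130 → 5354; Group 5 + 460 → 6493
Giving 6834 / 5354 / 9608 / 7187 / 6493.
After projecting period 3:
Births: 5354 * 0.339 = 1815 ; 9608 * 0.448 = 4304 ⇒ total 6119
Group 2: 6834 * 0.956 = 6533
Group 3: 5354 * 0.965 = 5167
Group 4: 9608 * 0.931 = 8945
Group 5: 7187 * 0.96 = 6900
Net migration: Group 2 − 130 → 6403; Group 5 + 460 → 7360
Giving 6119 / 6403 / 5167 / 8945 / 7360.
Scenario A total after 3 periods: 33994
Scenario B projection —
After projecting period 1:
Births: 8000 * 0.419 = 3352 ; 6750 * 0.448 = 3024 ⇒ total 6376
Group 2: 10550 * 0.956 = 10086
Group 3: 8000 * 0.965 = 7720
Group 4: 6750 * 0.931 = 6284
Group 5: 9000 * 0.96 = 8640
Net migration: Group 2 − 130 → 9956; Group 5 + 460 → 9100
Giving 6376 / 9956 / 7720 / 6284 / 9100.
After projecting period 2:
Births: 9956 * 0.419 = 4172 ; 7720 * 0.448 = 3459 ⇒ total 7631
Group 2: 6376 * 0.956 = 6095
Group 3: 9956 * 0.965 = 9608
Group 4: 7720 * 0.931 = 7187
Group 5: 6284 * 0.96 = 6033
Net migration: Group 2 − 130 → 5965; Group 5 + 460 → 6493
Giving 7631 / 5965 / 9608 / 7187 / 6493.
After projecting period 3:
Births: 5965 * 0.419 = 2499 ; 9608 * 0.448 = 4304 ⇒ total 6803
Group 2: 7631 * 0.956 = 7295
Group 3: 5965 * 0.965 = 5756
Group 4: 9608 * 0.931 = 8945
Group 5: 7187 * 0.96 = 6900
Net migration: Group 2 − 130 → 7165; Group 5 + 460 → 7360
Giving 6803 / 7165 / 5756 / 8945 / 7360.
Scenario B total after 3 periods: 36029
Difference B − A = 36029 − 33994 = 2035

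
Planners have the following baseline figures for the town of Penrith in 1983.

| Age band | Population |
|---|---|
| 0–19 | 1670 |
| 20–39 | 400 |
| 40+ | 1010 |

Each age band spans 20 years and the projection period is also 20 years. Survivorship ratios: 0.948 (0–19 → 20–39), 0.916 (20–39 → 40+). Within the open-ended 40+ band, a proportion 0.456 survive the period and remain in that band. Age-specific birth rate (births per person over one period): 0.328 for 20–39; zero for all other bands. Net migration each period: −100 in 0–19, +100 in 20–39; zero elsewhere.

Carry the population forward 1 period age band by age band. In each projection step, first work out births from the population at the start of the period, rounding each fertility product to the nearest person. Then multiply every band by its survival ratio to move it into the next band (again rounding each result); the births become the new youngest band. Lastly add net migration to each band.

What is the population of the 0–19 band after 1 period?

31

Period 1.
Births: 400 × 0.328 = 131
20–39: 1670 × 0.948 = 1583
40+: 400 × 0.916 + 1010 × 0.456 = 366 + 461 = 827
Net migration: 0–19 − 100 → 31; 20–39 + 100 → 1683
Giving 31 / 1683 / 827.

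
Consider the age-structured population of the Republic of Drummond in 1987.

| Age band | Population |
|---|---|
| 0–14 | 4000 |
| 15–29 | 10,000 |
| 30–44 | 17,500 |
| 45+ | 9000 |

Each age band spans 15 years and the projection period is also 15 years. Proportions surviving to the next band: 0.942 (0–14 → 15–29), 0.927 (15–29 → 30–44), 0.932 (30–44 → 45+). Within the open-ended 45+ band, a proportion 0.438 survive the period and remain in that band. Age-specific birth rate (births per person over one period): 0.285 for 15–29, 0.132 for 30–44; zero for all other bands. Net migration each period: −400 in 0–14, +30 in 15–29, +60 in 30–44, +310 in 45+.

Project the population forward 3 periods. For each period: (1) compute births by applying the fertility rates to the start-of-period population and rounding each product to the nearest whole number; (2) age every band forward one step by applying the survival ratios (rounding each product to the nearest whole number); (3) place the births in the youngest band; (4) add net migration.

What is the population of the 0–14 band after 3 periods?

[period 1]
Births: 10000 * 0.285 = 2850  |  17500 * 0.132 = 2310 — total 5160
15–29: 4000 * 0.942 = 3768
30–44: 10000 * 0.927 = 9270
45+: 17500 * 0.932 + 9000 * 0.438 = 16310 + 3942 = 20252
Net migration: 0–14 − 400 → 4760; 15–29 + 30 → 3798; 30–44 + 60 → 9330; 45+ + 310 → 20562
Giving 4760 / 3798 / 9330 / 20562.
[period 2]
Births: 3798 * 0.285 = 1082  |  9330 * 0.132 = 1232 — total 2314
15–29: 4760 * 0.942 = 4484
30–44: 3798 * 0.927 = 3521
45+: 9330 * 0.932 + 20562 * 0.438 = 8696 + 9006 = 17702
Net migration: 0–14 − 400 → 1914; 15–29 + 30 → 4514; 30–44 + 60 → 3581; 45+ + 310 → 18012
Giving 1914 / 4514 / 3581 / 18012.
[period 3]
Births: 4514 * 0.285 = 1286  |  3581 * 0.132 = 473 — total 1759
15–29: 1914 * 0.942 = 1803
30–44: 4514 * 0.927 = 4184
45+: 3581 * 0.932 + 18012 * 0.438 = 3337 + 7889 = 11226
Net migration: 0–14 − 400 → 1359; 15–29 + 30 → 1833; 30–44 + 60 → 4244; 45+ + 310 → 11536
Giving 1359 / 1833 / 4244 / 11536.

1359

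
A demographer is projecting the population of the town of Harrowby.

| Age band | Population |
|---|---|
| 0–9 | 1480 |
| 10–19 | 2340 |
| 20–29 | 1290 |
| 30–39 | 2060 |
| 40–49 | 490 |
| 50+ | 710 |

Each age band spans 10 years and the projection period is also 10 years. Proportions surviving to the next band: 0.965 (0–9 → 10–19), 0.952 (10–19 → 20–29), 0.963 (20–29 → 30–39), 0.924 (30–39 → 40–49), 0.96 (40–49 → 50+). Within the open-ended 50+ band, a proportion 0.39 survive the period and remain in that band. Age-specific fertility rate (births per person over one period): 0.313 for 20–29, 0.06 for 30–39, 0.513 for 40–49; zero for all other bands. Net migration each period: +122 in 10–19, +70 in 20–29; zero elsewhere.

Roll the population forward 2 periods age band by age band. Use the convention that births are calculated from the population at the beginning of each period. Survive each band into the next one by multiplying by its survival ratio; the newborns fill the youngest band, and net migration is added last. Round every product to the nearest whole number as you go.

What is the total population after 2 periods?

After projecting period 1:
Births: 1290 * 0.313 = 404  |  2060 * 0.06 = 124  |  490 * 0.513 = 251 — total 779
10–19: 1480 * 0.965 = 1428
20–29: 2340 * 0.952 = 2228
30–39: 1290 * 0.963 = 1242
40–49: 2060 * 0.924 = 1903
50+: 490 * 0.96 + 710 * 0.39 = 470 + 277 = 747
Net migration: 10–19 + 122 → 1550; 20–29 + 70 → 2298
End of period: [779, 1550, 2298, 1242, 1903, 747]
After projecting period 2:
Births: 2298 * 0.313 = 719  |  1242 * 0.06 = 75  |  1903 * 0.513 = 976 — total 1770
10–19: 779 * 0.965 = 752
20–29: 1550 * 0.952 = 1476
30–39: 2298 * 0.963 = 2213
40–49: 1242 * 0.924 = 1148
50+: 1903 * 0.96 + 747 * 0.39 = 1827 + 291 = 2118
Net migration: 10–19 + 122 → 874; 20–29 + 70 → 1546
End of period: [1770, 874, 1546, 2213, 1148, 2118]
Total after period 2: 1770 + 874 + 1546 + 2213 + 1148 + 2118 = 9669

9669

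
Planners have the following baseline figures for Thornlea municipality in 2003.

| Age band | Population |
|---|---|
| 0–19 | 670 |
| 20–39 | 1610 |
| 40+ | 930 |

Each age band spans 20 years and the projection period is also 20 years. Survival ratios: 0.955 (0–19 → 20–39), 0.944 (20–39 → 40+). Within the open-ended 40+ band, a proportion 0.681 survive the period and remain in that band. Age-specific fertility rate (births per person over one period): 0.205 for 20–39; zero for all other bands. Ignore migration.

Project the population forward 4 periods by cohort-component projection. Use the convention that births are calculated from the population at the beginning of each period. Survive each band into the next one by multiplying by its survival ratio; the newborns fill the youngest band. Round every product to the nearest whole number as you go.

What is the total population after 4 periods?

1368

Numbering the groups 1..3 from youngest to oldest:
After projecting period 1:
Births: 1610 × 0.205 = 330
Group 2: 670 × 0.955 = 640
Group 3: 1610 × 0.944 + 930 × 0.681 = 1520 + 633 = 2153
Giving 330 / 640 / 2153.
After projecting period 2:
Births: 640 × 0.205 = 131
Group 2: 330 × 0.955 = 315
Group 3: 640 × 0.944 + 2153 × 0.681 = 604 + 1466 = 2070
Giving 131 / 315 / 2070.
After projecting period 3:
Births: 315 × 0.205 = 65
Group 2: 131 × 0.955 = 125
Group 3: 315 × 0.944 + 2070 × 0.681 = 297 + 1410 = 1707
Giving 65 / 125 / 1707.
After projecting period 4:
Births: 125 × 0.205 = 26
Group 2: 65 × 0.955 = 62
Group 3: 125 × 0.944 + 1707 × 0.681 = 118 + 1162 = 1280
Giving 26 / 62 / 1280.
Total after period 4: 26 + 62 + 1280 = 1368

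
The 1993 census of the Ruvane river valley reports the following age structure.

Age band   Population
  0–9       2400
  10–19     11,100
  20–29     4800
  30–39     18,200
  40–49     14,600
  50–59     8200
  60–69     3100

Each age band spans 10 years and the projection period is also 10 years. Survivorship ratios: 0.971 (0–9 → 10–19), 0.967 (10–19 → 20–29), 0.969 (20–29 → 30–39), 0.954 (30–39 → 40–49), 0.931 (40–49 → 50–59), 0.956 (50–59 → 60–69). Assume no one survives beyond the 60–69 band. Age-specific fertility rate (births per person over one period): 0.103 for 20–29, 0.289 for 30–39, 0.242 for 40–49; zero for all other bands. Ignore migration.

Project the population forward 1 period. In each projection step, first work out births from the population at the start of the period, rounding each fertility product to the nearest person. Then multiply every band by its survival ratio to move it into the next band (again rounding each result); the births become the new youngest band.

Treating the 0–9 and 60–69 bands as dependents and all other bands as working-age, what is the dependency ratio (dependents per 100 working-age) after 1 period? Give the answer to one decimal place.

35.2

[period 1]
Births: 4800 × 0.103 = 494 ; 18200 × 0.289 = 5260 ; 14600 × 0.242 = 3533 — total 9287
10–19: 2400 × 0.971 = 2330
20–29: 11100 × 0.967 = 10734
30–39: 4800 × 0.969 = 4651
40–49: 18200 × 0.954 = 17363
50–59: 14600 × 0.931 = 13593
60–69: 8200 × 0.956 = 7839
Giving 9287 / 2330 / 10734 / 4651 / 17363 / 13593 / 7839.
Dependents (band 0–9 + band 60–69) = 9287 + 7839 = 17126; working-age = 48671; ratio = 17126/48671 × 100 = 35.2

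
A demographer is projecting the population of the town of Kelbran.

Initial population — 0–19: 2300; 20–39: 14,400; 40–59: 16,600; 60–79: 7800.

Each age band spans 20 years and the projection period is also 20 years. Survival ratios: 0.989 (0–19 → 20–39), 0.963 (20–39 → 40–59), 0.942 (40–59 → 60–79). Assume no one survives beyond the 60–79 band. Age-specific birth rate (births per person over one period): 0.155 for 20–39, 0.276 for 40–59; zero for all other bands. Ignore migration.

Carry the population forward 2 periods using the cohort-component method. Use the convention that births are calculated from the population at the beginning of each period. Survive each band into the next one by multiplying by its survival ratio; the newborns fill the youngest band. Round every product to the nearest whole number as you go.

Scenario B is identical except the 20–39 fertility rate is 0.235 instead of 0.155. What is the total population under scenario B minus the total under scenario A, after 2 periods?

1321

After projecting period 1:
Births: 14400 × 0.155 = 2232  |  16600 × 0.276 = 4582 → 6814
20–39: 2300 × 0.989 = 2275
40–59: 14400 × 0.963 = 13867
60–79: 16600 × 0.942 = 15637
Giving 6814 / 2275 / 13867 / 15637.
After projecting period 2:
Births: 2275 × 0.155 = 353  |  13867 × 0.276 = 3827 → 4180
20–39: 6814 × 0.989 = 6739
40–59: 2275 × 0.963 = 2191
60–79: 13867 × 0.942 = 13063
Giving 4180 / 6739 / 2191 / 13063.
Scenario A total after 2 periods: 26173
Scenario B projection —
After projecting period 1:
Births: 14400 × 0.235 = 3384  |  16600 × 0.276 = 4582 → 7966
20–39: 2300 × 0.989 = 2275
40–59: 14400 × 0.963 = 13867
60–79: 16600 × 0.942 = 15637
Giving 7966 / 2275 / 13867 / 15637.
After projecting period 2:
Births: 2275 × 0.235 = 535  |  13867 × 0.276 = 3827 → 4362
20–39: 7966 × 0.989 = 7878
40–59: 2275 × 0.963 = 2191
60–79: 13867 × 0.942 = 13063
Giving 4362 / 7878 / 2191 / 13063.
Scenario B total after 2 periods: 27494
Difference B − A = 27494 − 26173 = 1321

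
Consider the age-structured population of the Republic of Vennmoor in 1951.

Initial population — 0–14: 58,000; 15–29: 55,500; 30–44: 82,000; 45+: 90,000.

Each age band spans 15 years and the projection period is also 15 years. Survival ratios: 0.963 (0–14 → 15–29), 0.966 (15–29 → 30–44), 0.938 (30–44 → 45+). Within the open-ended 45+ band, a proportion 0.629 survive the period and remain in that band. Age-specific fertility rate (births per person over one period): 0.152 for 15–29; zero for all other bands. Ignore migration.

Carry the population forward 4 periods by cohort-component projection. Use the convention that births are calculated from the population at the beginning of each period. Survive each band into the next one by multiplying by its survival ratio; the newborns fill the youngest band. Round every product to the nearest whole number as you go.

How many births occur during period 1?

Let band 1 be 0–14 through band 4 = 45+.
After projecting period 1:
Births: 55500 × 0.152 = 8436
Band 2: 58000 × 0.963 = 55854
Band 3: 55500 × 0.966 = 53613
Band 4: 82000 × 0.938 + 90000 × 0.629 = 76916 + 56610 = 133526
End of period: [8436, 55854, 53613, 133526]

8436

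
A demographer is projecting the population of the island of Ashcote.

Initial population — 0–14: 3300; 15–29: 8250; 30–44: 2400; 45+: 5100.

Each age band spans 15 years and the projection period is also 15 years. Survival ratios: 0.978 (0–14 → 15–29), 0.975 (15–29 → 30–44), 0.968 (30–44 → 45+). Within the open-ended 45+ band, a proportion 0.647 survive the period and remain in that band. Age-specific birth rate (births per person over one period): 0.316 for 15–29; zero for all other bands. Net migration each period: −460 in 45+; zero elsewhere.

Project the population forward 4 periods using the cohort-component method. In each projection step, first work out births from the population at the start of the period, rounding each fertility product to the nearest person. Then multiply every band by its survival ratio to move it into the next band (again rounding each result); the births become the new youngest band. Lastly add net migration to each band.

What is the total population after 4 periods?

10160

Numbering the bands 1..4 from youngest to oldest:
Period 1:
Births: 8250 * 0.316 = 2607
Band 2: 3300 * 0.978 = 3227
Band 3: 8250 * 0.975 = 8044
Band 4: 2400 * 0.968 + 5100 * 0.647 = 2323 + 3300 = 5623
Net migration: Band 4 − 460 → 5163
End of period: [2607, 3227, 8044, 5163]
Period 2:
Births: 3227 * 0.316 = 1020
Band 2: 2607 * 0.978 = 2550
Band 3: 3227 * 0.975 = 3146
Band 4: 8044 * 0.968 + 5163 * 0.647 = 7787 + 3340 = 11127
Net migration: Band 4 − 460 → 10667
End of period: [1020, 2550, 3146, 10667]
Period 3:
Births: 2550 * 0.316 = 806
Band 2: 1020 * 0.978 = 998
Band 3: 2550 * 0.975 = 2486
Band 4: 3146 * 0.968 + 10667 * 0.647 = 3045 + 6902 = 9947
Net migration: Band 4 − 460 → 9487
End of period: [806, 998, 2486, 9487]
Period 4:
Births: 998 * 0.316 = 315
Band 2: 806 * 0.978 = 788
Band 3: 998 * 0.975 = 973
Band 4: 2486 * 0.968 + 9487 * 0.647 = 2406 + 6138 = 8544
Net migration: Band 4 − 460 → 8084
End of period: [315, 788, 973, 8084]
Total after period 4: 315 + 788 + 973 + 8084 = 10160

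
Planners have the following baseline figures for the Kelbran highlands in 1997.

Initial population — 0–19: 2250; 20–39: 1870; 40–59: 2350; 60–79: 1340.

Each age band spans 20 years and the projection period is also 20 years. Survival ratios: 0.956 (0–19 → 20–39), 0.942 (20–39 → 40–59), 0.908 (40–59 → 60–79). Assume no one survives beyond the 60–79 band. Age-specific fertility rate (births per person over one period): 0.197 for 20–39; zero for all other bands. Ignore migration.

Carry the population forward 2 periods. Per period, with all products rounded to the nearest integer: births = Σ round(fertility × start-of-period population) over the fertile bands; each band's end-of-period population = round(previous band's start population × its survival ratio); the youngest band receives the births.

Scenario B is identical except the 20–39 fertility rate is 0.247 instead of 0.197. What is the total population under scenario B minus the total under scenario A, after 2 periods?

197

(Groups numbered youngest = 1 to oldest = 4.)
Period 1.
Births: 1870 × 0.197 = 368
Group 2: 2250 × 0.956 = 2151
Group 3: 1870 × 0.942 = 1762
Group 4: 2350 × 0.908 = 2134
Giving 368 / 2151 / 1762 / 2134.
Period 2.
Births: 2151 × 0.197 = 424
Group 2: 368 × 0.956 = 352
Group 3: 2151 × 0.942 = 2026
Group 4: 1762 × 0.908 = 1600
Giving 424 / 352 / 2026 / 1600.
Scenario A total after 2 periods: 4402
Scenario B projection —
Period 1.
Births: 1870 × 0.247 = 462
Group 2: 2250 × 0.956 = 2151
Group 3: 1870 × 0.942 = 1762
Group 4: 2350 × 0.908 = 2134
Giving 462 / 2151 / 1762 / 2134.
Period 2.
Births: 2151 × 0.247 = 531
Group 2: 462 × 0.956 = 442
Group 3: 2151 × 0.942 = 2026
Group 4: 1762 × 0.908 = 1600
Giving 531 / 442 / 2026 / 1600.
Scenario B total after 2 periods: 4599
Difference B − A = 4599 − 4402 = 197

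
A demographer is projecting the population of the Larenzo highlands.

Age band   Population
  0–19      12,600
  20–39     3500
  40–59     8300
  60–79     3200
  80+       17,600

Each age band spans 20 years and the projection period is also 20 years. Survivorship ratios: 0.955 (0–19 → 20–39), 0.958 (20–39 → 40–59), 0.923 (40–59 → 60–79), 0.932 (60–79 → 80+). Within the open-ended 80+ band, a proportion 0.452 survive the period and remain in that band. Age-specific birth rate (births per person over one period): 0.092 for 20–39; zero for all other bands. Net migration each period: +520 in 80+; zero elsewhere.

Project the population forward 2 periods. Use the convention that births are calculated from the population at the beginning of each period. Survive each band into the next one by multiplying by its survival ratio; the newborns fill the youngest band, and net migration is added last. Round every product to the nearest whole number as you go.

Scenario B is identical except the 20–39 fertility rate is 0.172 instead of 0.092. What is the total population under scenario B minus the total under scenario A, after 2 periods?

1230

— Period 1 —
Births: 3500 * 0.092 = 322
20–39: 12600 * 0.955 = 12033
40–59: 3500 * 0.958 = 3353
60–79: 8300 * 0.923 = 7661
80+: 3200 * 0.932 + 17600 * 0.452 = 2982 + 7955 = 10937
Net migration: 80+ + 520 → 11457
End of period: [322, 12033, 3353, 7661, 11457]
— Period 2 —
Births: 12033 * 0.092 = 1107
20–39: 322 * 0.955 = 308
40–59: 12033 * 0.958 = 11528
60–79: 3353 * 0.923 = 3095
80+: 7661 * 0.932 + 11457 * 0.452 = 7140 + 5179 = 12319
Net migration: 80+ + 520 → 12839
End of period: [1107, 308, 11528, 3095, 12839]
Scenario A total after 2 periods: 28877
Scenario B projection —
— Period 1 —
Births: 3500 * 0.172 = 602
20–39: 12600 * 0.955 = 12033
40–59: 3500 * 0.958 = 3353
60–79: 8300 * 0.923 = 7661
80+: 3200 * 0.932 + 17600 * 0.452 = 2982 + 7955 = 10937
Net migration: 80+ + 520 → 11457
End of period: [602, 12033, 3353, 7661, 11457]
— Period 2 —
Births: 12033 * 0.172 = 2070
20–39: 602 * 0.955 = 575
40–59: 12033 * 0.958 = 11528
60–79: 3353 * 0.923 = 3095
80+: 7661 * 0.932 + 11457 * 0.452 = 7140 + 5179 = 12319
Net migration: 80+ + 520 → 12839
End of period: [2070, 575, 11528, 3095, 12839]
Scenario B total after 2 periods: 30107
Difference B − A = 30107 − 28877 = 1230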